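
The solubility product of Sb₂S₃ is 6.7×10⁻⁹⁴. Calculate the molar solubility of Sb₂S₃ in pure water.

Sb₂S₃(s) ⇌ 2 Sb³⁺(aq) + 3 S²⁻(aq)
Let s be the molar solubility. Then [Sb³⁺] = 2s and [S²⁻] = 3s.
Ksp = [Sb³⁺]^2[S²⁻]^3 = (2s)^2 · (3s)^3 = 108s^5
108s^5 = 6.7×10⁻⁹⁴  ⇒  s^5 = 6.2×10⁻⁹⁶
s = (6.2×10⁻⁹⁶)^(1/5) = 9.1×10⁻²⁰ mol L⁻¹

9.1×10⁻²⁰ M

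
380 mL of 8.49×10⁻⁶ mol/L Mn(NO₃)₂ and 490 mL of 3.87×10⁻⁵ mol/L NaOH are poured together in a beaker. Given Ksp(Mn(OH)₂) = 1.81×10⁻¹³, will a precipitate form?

The combined volume is 870 mL.
[Mn²⁺] = (8.49×10⁻⁶)(380)/870 = 3.71×10⁻⁶ mol/L
[OH⁻] = (3.87×10⁻⁵)(490)/870 = 2.18×10⁻⁵ mol/L
Q = [Mn²⁺][OH⁻]^2 = 1.76×10⁻¹⁵
Q < Ksp (1.76×10⁻¹⁵ vs 1.81×10⁻¹³); the solution remains unsaturated and no precipitate forms.

No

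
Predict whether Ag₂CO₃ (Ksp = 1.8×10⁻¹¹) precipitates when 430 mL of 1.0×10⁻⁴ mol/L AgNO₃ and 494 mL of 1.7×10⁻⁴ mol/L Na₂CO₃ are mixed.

After mixing, V = 430 mL + 494 mL = 924 mL.
[Ag⁺] = (1.0×10⁻⁴)(430)/924 = 4.7×10⁻⁵ mol/L
[CO₃²⁻] = (1.7×10⁻⁴)(494)/924 = 9.1×10⁻⁵ mol/L
Q = [Ag⁺]^2[CO₃²⁻] = 2.0×10⁻¹³
Since Q (2.0×10⁻¹³) is less than Ksp (1.8×10⁻¹¹), no Ag₂CO₃ precipitates.

No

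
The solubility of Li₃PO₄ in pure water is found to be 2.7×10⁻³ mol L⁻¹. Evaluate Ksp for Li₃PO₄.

Li₃PO₄(s) ⇌ 3 Li⁺(aq) + PO₄³⁻(aq)
If s mol/L of Li₃PO₄ dissolves, [Li⁺] = 3s and [PO₄³⁻] = s.
Ksp = [Li⁺]^3[PO₄³⁻] = (3s)^3 · s = 27s^4
Ksp = 27 × (2.7×10⁻³)^4 = 1.4×10⁻⁹

Ksp = 1.4×10⁻⁹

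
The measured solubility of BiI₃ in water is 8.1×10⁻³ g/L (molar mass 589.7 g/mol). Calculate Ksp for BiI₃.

Molar solubility s = (8.1×10⁻³ g/L) / (589.7 g/mol) = 1.374×10⁻⁵ mol/L
BiI₃(s) ⇌ Bi³⁺(aq) + 3 I⁻(aq)
Let s be the molar solubility. Then [Bi³⁺] = s and [I⁻] = 3s.
Ksp = [Bi³⁺][I⁻]^3 = s · (3s)^3 = 27s^4
Ksp = 27 × (1.374×10⁻⁵)^4 = 9.6×10⁻¹⁹

Ksp = 9.6×10⁻¹⁹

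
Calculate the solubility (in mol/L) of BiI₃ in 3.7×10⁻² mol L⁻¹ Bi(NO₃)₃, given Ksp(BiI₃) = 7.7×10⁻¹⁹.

9.2×10⁻⁷ M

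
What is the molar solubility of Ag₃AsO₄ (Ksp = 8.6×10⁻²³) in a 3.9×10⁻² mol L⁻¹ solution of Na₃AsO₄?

4.3×10⁻⁸ M

Ag₃AsO₄(s) ⇌ 3 Ag⁺(aq) + AsO₄³⁻(aq)
AsO₄³⁻ is already present at 3.9×10⁻² mol L⁻¹. If s mol/L of Ag₃AsO₄ dissolves, [Ag⁺] = 3s while [AsO₄³⁻] ≈ 3.9×10⁻² mol L⁻¹.
Ksp = [Ag⁺]^3[AsO₄³⁻] = (3s)^3(3.9×10⁻²)
(3s)^3 = 8.6×10⁻²³ / (3.9×10⁻²) = 2.2×10⁻²¹
s = 4.3×10⁻⁸ mol L⁻¹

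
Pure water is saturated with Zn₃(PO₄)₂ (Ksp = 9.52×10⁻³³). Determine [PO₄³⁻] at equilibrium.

3.09×10⁻⁷ M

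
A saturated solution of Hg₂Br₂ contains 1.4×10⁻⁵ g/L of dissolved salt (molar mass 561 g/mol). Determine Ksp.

Ksp = 6.2×10⁻²³

Convert to molarity: s = 1.4×10⁻⁵ / 561 = 2.496×10⁻⁸ mol/L
Hg₂Br₂(s) ⇌ Hg₂²⁺(aq) + 2 Br⁻(aq)
If s mol/L of Hg₂Br₂ dissolves, [Hg₂²⁺] = s and [Br⁻] = 2s.
Ksp = [Hg₂²⁺][Br⁻]^2 = s · (2s)^2 = 4s^3
Ksp = 4 × (2.496×10⁻⁸)^3 = 6.2×10⁻²³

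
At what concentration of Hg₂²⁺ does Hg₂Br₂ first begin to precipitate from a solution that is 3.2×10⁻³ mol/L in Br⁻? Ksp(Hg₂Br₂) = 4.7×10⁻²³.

Precipitation begins when Q = Ksp.
Hg₂Br₂(s) ⇌ Hg₂²⁺(aq) + 2 Br⁻(aq)
Ksp = [Hg₂²⁺][Br⁻]^2 = [Hg₂²⁺](3.2×10⁻³)^2
[Hg₂²⁺] = 4.7×10⁻²³ / (3.2×10⁻³)^2 = 4.6×10⁻¹⁸
[Hg₂²⁺] = 4.6×10⁻¹⁸ mol/L

4.6×10⁻¹⁸ M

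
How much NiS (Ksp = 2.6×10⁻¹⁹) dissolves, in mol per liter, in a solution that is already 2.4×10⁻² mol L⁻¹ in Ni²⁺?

NiS(s) ⇌ Ni²⁺(aq) + S²⁻(aq)
The solution already contains Ni²⁺ at 2.4×10⁻² mol L⁻¹. Let s be the molar solubility of NiS.
[Ni²⁺] ≈ 2.4×10⁻² mol L⁻¹ (common ion dominates); [S²⁻] = s.
Ksp = [Ni²⁺][S²⁻] = (2.4×10⁻²)s
s = 2.6×10⁻¹⁹ / (2.4×10⁻²) = 1.1×10⁻¹⁷
s = 1.1×10⁻¹⁷ mol L⁻¹

1.1×10⁻¹⁷ M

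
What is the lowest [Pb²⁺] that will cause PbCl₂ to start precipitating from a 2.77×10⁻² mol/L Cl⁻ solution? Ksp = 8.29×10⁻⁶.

Precipitation begins when Q = Ksp.
PbCl₂(s) ⇌ Pb²⁺(aq) + 2 Cl⁻(aq)
Ksp = [Pb²⁺][Cl⁻]^2 = [Pb²⁺](2.77×10⁻²)^2
[Pb²⁺] = 8.29×10⁻⁶ / (2.77×10⁻²)^2 = 1.08×10⁻²
[Pb²⁺] = 1.08×10⁻² mol/L

1.08×10⁻² M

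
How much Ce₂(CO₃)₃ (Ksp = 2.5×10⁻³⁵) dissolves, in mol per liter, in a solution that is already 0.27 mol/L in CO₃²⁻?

Ce₂(CO₃)₃(s) ⇌ 2 Ce³⁺(aq) + 3 CO₃²⁻(aq)
Let s be the solubility of Ce₂(CO₃)₃ here. The common ion gives [CO₃²⁻] ≈ 0.27 mol/L, and [Ce³⁺] = 2s.
Ksp = [Ce³⁺]^2[CO₃²⁻]^3 = (2s)^2(0.27)^3
(2s)^2 = 2.5×10⁻³⁵ / (0.27)^3 = 1.3×10⁻³³
s = 1.8×10⁻¹⁷ mol/L

1.8×10⁻¹⁷ M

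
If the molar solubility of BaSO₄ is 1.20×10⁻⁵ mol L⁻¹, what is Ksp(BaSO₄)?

BaSO₄(s) ⇌ Ba²⁺(aq) + SO₄²⁻(aq)
For each mole of BaSO₄ that dissolves per liter, [Ba²⁺] = s and [SO₄²⁻] = s; let s denote this solubility.
Ksp = [Ba²⁺][SO₄²⁻] = s · s = s^2
Ksp = (1.20×10⁻⁵)^2 = 1.44×10⁻¹⁰

Ksp = 1.44×10⁻¹⁰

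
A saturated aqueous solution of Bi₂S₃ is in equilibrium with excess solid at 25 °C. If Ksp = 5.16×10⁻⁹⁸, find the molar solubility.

1.37×10⁻²⁰ M

Bi₂S₃(s) ⇌ 2 Bi³⁺(aq) + 3 S²⁻(aq)
For each mole of Bi₂S₃ that dissolves per liter, [Bi³⁺] = 2s and [S²⁻] = 3s; let s denote this solubility.
Ksp = [Bi³⁺]^2[S²⁻]^3 = (2s)^2 · (3s)^3 = 108s^5
108s^5 = 5.16×10⁻⁹⁸  ⇒  s^5 = 4.78×10⁻¹⁰⁰
s = 1.37×10⁻²⁰ M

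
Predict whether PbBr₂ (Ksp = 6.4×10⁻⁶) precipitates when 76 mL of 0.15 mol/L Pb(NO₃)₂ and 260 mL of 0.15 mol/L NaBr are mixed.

Yes

The combined volume is 336 mL.
[Pb²⁺] = (0.15)(76)/336 = 3.4×10⁻² mol/L
[Br⁻] = (0.15)(260)/336 = 0.12 mol/L
Q = [Pb²⁺][Br⁻]^2 = 4.6×10⁻⁴
Because Q > Ksp (4.6×10⁻⁴ vs 6.4×10⁻⁶), a precipitate of PbBr₂ forms.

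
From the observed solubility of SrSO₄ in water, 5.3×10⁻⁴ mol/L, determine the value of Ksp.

SrSO₄(s) ⇌ Sr²⁺(aq) + SO₄²⁻(aq)
Let s be the molar solubility. Then [Sr²⁺] = s and [SO₄²⁻] = s.
Ksp = [Sr²⁺][SO₄²⁻] = s · s = s^2
Ksp = (5.3×10⁻⁴)^2 = 2.8×10⁻⁷

Ksp = 2.8×10⁻⁷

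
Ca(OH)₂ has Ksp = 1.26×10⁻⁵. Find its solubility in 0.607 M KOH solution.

Ca(OH)₂(s) ⇌ Ca²⁺(aq) + 2 OH⁻(aq)
With OH⁻ already at 0.607 M and s small, take [OH⁻] ≈ 0.607 M and [Ca²⁺] = s.
Ksp = [Ca²⁺][OH⁻]^2 = s(0.607)^2
s = 1.26×10⁻⁵ / (0.607)^2 = 3.42×10⁻⁵
s = 3.42×10⁻⁵ M

3.42×10⁻⁵ M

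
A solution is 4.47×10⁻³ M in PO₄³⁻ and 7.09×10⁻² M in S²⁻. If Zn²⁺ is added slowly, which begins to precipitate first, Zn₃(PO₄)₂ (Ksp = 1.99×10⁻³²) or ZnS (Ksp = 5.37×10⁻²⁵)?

ZnS

The threshold for precipitation is Q = Ksp.
For Zn₃(PO₄)₂: [Zn²⁺] = (Ksp/[PO₄³⁻]^2)^(1/3) = 9.99×10⁻¹⁰ M
For ZnS: [Zn²⁺] = (Ksp/[S²⁻]) = 7.57×10⁻²⁴ M
The smaller threshold [Zn²⁺] is reached first, so ZnS precipitates first.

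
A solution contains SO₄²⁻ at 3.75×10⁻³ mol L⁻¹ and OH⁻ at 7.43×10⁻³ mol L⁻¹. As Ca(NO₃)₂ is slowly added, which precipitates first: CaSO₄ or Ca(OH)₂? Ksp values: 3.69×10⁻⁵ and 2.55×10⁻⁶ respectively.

CaSO₄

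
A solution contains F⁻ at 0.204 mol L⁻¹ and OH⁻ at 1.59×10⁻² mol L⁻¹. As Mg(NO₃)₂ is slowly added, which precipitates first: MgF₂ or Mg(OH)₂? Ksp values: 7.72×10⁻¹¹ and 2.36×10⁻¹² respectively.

MgF₂

A salt starts to precipitate once the ion product Q reaches its Ksp.
For MgF₂: [Mg²⁺] = (Ksp/[F⁻]^2) = 1.86×10⁻⁹ mol L⁻¹
For Mg(OH)₂: [Mg²⁺] = (Ksp/[OH⁻]^2) = 9.34×10⁻⁹ mol L⁻¹
Since MgF₂ needs less Mg²⁺ to reach saturation, it precipitates first.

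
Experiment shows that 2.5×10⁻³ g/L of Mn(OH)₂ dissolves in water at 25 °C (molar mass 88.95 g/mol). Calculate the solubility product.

Ksp = 8.9×10⁻¹⁴

s = (2.5×10⁻³ g L⁻¹)/(88.95 g mol⁻¹) = 2.811×10⁻⁵ M
Mn(OH)₂(s) ⇌ Mn²⁺(aq) + 2 OH⁻(aq)
For each mole of Mn(OH)₂ that dissolves per liter, [Mn²⁺] = s and [OH⁻] = 2s; let s denote this solubility.
Ksp = [Mn²⁺][OH⁻]^2 = s · (2s)^2 = 4s^3
Ksp = 4 × (2.811×10⁻⁵)^3 = 8.9×10⁻¹⁴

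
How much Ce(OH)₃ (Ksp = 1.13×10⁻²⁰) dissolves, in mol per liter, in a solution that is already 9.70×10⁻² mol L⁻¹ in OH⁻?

Ce(OH)₃(s) ⇌ Ce³⁺(aq) + 3 OH⁻(aq)
Let s be the solubility of Ce(OH)₃ here. The common ion gives [OH⁻] ≈ 9.70×10⁻² mol L⁻¹, and [Ce³⁺] = s.
Ksp = [Ce³⁺][OH⁻]^3 = s(9.70×10⁻²)^3
s = 1.13×10⁻²⁰ / (9.70×10⁻²)^3 = 1.24×10⁻¹⁷
s = 1.24×10⁻¹⁷ mol L⁻¹

1.24×10⁻¹⁷ M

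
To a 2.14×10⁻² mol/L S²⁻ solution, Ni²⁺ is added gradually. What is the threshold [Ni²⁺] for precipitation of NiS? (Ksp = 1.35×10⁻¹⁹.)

A salt starts to precipitate once the ion product Q reaches its Ksp.
NiS(s) ⇌ Ni²⁺(aq) + S²⁻(aq)
Ksp = [Ni²⁺][S²⁻] = [Ni²⁺](2.14×10⁻²)
[Ni²⁺] = 1.35×10⁻¹⁹ / (2.14×10⁻²) = 6.31×10⁻¹⁸
[Ni²⁺] = 6.31×10⁻¹⁸ mol/L

6.31×10⁻¹⁸ M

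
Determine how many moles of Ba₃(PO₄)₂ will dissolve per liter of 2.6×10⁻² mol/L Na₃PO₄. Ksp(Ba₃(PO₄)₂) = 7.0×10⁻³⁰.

Ba₃(PO₄)₂(s) ⇌ 3 Ba²⁺(aq) + 2 PO₄³⁻(aq)
The solution already contains PO₄³⁻ at 2.6×10⁻² mol/L. Let s be the molar solubility of Ba₃(PO₄)₂.
[PO₄³⁻] ≈ 2.6×10⁻² mol/L (common ion dominates); [Ba²⁺] = 3s.
Ksp = [Ba²⁺]^3[PO₄³⁻]^2 = (3s)^3(2.6×10⁻²)^2
(3s)^3 = 7.0×10⁻³⁰ / (2.6×10⁻²)^2 = 1.0×10⁻²⁶
s = 7.3×10⁻¹⁰ mol/L

7.3×10⁻¹⁰ M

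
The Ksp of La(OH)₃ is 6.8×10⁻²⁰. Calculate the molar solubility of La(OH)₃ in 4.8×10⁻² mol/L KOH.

6.1×10⁻¹⁶ M

La(OH)₃(s) ⇌ La³⁺(aq) + 3 OH⁻(aq)
The solution already contains OH⁻ at 4.8×10⁻² mol/L. Let s be the molar solubility of La(OH)₃.
[OH⁻] ≈ 4.8×10⁻² mol/L (common ion dominates); [La³⁺] = s.
Ksp = [La³⁺][OH⁻]^3 = s(4.8×10⁻²)^3
s = 6.8×10⁻²⁰ / (4.8×10⁻²)^3 = 6.1×10⁻¹⁶
s = 6.1×10⁻¹⁶ mol/L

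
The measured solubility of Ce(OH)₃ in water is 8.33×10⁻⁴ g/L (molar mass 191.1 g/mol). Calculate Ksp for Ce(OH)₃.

Ksp = 9.75×10⁻²¹

Molar solubility s = (8.33×10⁻⁴ g/L) / (191.1 g/mol) = 4.3590×10⁻⁶ mol/L
Ce(OH)₃(s) ⇌ Ce³⁺(aq) + 3 OH⁻(aq)
Let s be the molar solubility. Then [Ce³⁺] = s and [OH⁻] = 3s.
Ksp = [Ce³⁺][OH⁻]^3 = s · (3s)^3 = 27s^4
Ksp = 27 × (4.3590×10⁻⁶)^4 = 9.75×10⁻²¹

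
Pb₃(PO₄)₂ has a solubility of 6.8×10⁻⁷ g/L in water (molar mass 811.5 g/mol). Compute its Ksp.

Convert to molarity: s = 6.8×10⁻⁷ / 811.5 = 8.380×10⁻¹⁰ mol/L
Pb₃(PO₄)₂(s) ⇌ 3 Pb²⁺(aq) + 2 PO₄³⁻(aq)
Call the molar solubility s, so that [Pb²⁺] = 3s and [PO₄³⁻] = 2s.
Ksp = [Pb²⁺]^3[PO₄³⁻]^2 = (3s)^3 · (2s)^2 = 108s^5
Ksp = 108 × (8.380×10⁻¹⁰)^5 = 4.5×10⁻⁴⁴

Ksp = 4.5×10⁻⁴⁴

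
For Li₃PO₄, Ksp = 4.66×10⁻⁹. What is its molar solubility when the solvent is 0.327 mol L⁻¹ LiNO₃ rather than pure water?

Li₃PO₄(s) ⇌ 3 Li⁺(aq) + PO₄³⁻(aq)
Li⁺ is already present at 0.327 mol L⁻¹. If s mol/L of Li₃PO₄ dissolves, [PO₄³⁻] = s while [Li⁺] ≈ 0.327 mol L⁻¹.
Ksp = [Li⁺]^3[PO₄³⁻] = (0.327)^3s
s = 4.66×10⁻⁹ / (0.327)^3 = 1.33×10⁻⁷
s = 1.33×10⁻⁷ mol L⁻¹

1.33×10⁻⁷ M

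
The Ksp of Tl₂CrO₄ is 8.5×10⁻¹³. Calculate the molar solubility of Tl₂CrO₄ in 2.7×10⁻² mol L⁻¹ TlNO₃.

Tl₂CrO₄(s) ⇌ 2 Tl⁺(aq) + CrO₄²⁻(aq)
The solution already contains Tl⁺ at 2.7×10⁻² mol L⁻¹. Let s be the molar solubility of Tl₂CrO₄.
[Tl⁺] ≈ 2.7×10⁻² mol L⁻¹ (common ion dominates); [CrO₄²⁻] = s.
Ksp = [Tl⁺]^2[CrO₄²⁻] = (2.7×10⁻²)^2s
s = 8.5×10⁻¹³ / (2.7×10⁻²)^2 = 1.2×10⁻⁹
s = 1.2×10⁻⁹ mol L⁻¹

1.2×10⁻⁹ M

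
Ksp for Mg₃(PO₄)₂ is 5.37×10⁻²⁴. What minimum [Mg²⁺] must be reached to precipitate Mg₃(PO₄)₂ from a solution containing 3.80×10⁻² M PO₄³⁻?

1.55×10⁻⁷ M

Precipitation of each salt begins when its ion product equals Ksp.
Mg₃(PO₄)₂(s) ⇌ 3 Mg²⁺(aq) + 2 PO₄³⁻(aq)
Ksp = [Mg²⁺]^3[PO₄³⁻]^2 = [Mg²⁺]^3(3.80×10⁻²)^2
[Mg²⁺]^3 = 5.37×10⁻²⁴ / (3.80×10⁻²)^2 = 3.72×10⁻²¹
[Mg²⁺] = 1.55×10⁻⁷ M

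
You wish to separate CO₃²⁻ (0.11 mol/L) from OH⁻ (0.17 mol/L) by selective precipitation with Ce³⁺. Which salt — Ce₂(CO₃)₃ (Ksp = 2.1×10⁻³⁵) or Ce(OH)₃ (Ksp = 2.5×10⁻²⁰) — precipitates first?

Precipitation of each salt begins when its ion product equals Ksp.
For Ce₂(CO₃)₃: [Ce³⁺] = (Ksp/[CO₃²⁻]^3)^(1/2) = 1.3×10⁻¹⁶ mol/L
For Ce(OH)₃: [Ce³⁺] = (Ksp/[OH⁻]^3) = 5.1×10⁻¹⁸ mol/L
Since Ce(OH)₃ needs less Ce³⁺ to reach saturation, it precipitates first.

Ce(OH)₃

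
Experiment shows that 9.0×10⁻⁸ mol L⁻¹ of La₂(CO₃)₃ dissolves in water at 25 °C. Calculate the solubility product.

Ksp = 6.4×10⁻³⁴

La₂(CO₃)₃(s) ⇌ 2 La³⁺(aq) + 3 CO₃²⁻(aq)
For each mole of La₂(CO₃)₃ that dissolves per liter, [La³⁺] = 2s and [CO₃²⁻] = 3s; let s denote this solubility.
Ksp = [La³⁺]^2[CO₃²⁻]^3 = (2s)^2 · (3s)^3 = 108s^5
Ksp = 108 × (9.0×10⁻⁸)^5 = 6.4×10⁻³⁴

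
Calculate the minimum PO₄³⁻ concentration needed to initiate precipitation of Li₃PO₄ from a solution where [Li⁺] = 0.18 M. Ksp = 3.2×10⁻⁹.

5.5×10⁻⁷ M

Precipitation begins when Q = Ksp.
Li₃PO₄(s) ⇌ 3 Li⁺(aq) + PO₄³⁻(aq)
Ksp = [Li⁺]^3[PO₄³⁻] = [PO₄³⁻](0.18)^3
[PO₄³⁻] = 3.2×10⁻⁹ / (0.18)^3 = 5.5×10⁻⁷
[PO₄³⁻] = 5.5×10⁻⁷ M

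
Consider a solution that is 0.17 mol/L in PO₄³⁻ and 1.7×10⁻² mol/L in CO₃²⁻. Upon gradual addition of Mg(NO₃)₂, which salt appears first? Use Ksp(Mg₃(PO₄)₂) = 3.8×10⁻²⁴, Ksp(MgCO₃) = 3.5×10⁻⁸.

Mg₃(PO₄)₂

Precipitation of each salt begins when its ion product equals Ksp.
For Mg₃(PO₄)₂: [Mg²⁺] = (Ksp/[PO₄³⁻]^2)^(1/3) = 5.1×10⁻⁸ mol/L
For MgCO₃: [Mg²⁺] = (Ksp/[CO₃²⁻]) = 2.1×10⁻⁶ mol/L
Since Mg₃(PO₄)₂ needs less Mg²⁺ to reach saturation, it precipitates first.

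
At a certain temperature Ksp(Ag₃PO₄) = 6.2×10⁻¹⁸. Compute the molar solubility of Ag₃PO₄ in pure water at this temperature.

Ag₃PO₄(s) ⇌ 3 Ag⁺(aq) + PO₄³⁻(aq)
Call the molar solubility s, so that [Ag⁺] = 3s and [PO₄³⁻] = s.
Ksp = [Ag⁺]^3[PO₄³⁻] = (3s)^3 · s = 27s^4
27s^4 = 6.2×10⁻¹⁸  ⇒  s^4 = 2.3×10⁻¹⁹
s = (2.3×10⁻¹⁹)^(1/4) = 2.2×10⁻⁵ mol/L

2.2×10⁻⁵ M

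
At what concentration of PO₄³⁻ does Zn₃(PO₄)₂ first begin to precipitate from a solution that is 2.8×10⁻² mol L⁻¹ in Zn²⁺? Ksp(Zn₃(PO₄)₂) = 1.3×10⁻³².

2.4×10⁻¹⁴ M

The threshold for precipitation is Q = Ksp.
Zn₃(PO₄)₂(s) ⇌ 3 Zn²⁺(aq) + 2 PO₄³⁻(aq)
Ksp = [Zn²⁺]^3[PO₄³⁻]^2 = [PO₄³⁻]^2(2.8×10⁻²)^3
[PO₄³⁻]^2 = 1.3×10⁻³² / (2.8×10⁻²)^3 = 5.9×10⁻²⁸
[PO₄³⁻] = 2.4×10⁻¹⁴ mol L⁻¹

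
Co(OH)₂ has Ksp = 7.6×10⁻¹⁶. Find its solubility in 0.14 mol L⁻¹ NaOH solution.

Co(OH)₂(s) ⇌ Co²⁺(aq) + 2 OH⁻(aq)
Let s be the solubility of Co(OH)₂ here. The common ion gives [OH⁻] ≈ 0.14 mol L⁻¹, and [Co²⁺] = s.
Ksp = [Co²⁺][OH⁻]^2 = s(0.14)^2
s = 7.6×10⁻¹⁶ / (0.14)^2 = 3.9×10⁻¹⁴
s = 3.9×10⁻¹⁴ mol L⁻¹

3.9×10⁻¹⁴ M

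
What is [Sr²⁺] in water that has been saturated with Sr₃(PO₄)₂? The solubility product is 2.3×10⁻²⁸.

3.5×10⁻⁶ M

Sr₃(PO₄)₂(s) ⇌ 3 Sr²⁺(aq) + 2 PO₄³⁻(aq)
Call the molar solubility s, so that [Sr²⁺] = 3s and [PO₄³⁻] = 2s.
Ksp = [Sr²⁺]^3[PO₄³⁻]^2 = (3s)^3 · (2s)^2 = 108s^5 = 2.3×10⁻²⁸
s = 1.2×10⁻⁶ mol/L
[Sr²⁺] = 3s = 3.5×10⁻⁶ mol/L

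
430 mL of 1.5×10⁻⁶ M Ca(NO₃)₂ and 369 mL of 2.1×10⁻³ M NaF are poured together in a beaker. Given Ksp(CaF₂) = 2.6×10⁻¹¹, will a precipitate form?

Total volume after mixing = 430 + 369 = 799 mL.
[Ca²⁺] = (1.5×10⁻⁶)(430)/799 = 8.1×10⁻⁷ M
[F⁻] = (2.1×10⁻³)(369)/799 = 9.7×10⁻⁴ M
Q = [Ca²⁺][F⁻]^2 = 7.6×10⁻¹³
Q = 7.6×10⁻¹³ < Ksp = 2.6×10⁻¹¹, so the solution is unsaturated and no precipitate forms.

No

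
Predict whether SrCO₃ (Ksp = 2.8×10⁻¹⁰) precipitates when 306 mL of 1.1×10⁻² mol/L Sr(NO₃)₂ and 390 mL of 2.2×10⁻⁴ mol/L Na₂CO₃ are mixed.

The combined volume is 696 mL.
[Sr²⁺] = (1.1×10⁻²)(306)/696 = 4.8×10⁻³ mol/L
[CO₃²⁻] = (2.2×10⁻⁴)(390)/696 = 1.2×10⁻⁴ mol/L
Q = [Sr²⁺][CO₃²⁻] = 6.0×10⁻⁷
Q = 6.0×10⁻⁷ > Ksp = 2.8×10⁻¹⁰, so the solution is supersaturated and SrCO₃ precipitates.

Yes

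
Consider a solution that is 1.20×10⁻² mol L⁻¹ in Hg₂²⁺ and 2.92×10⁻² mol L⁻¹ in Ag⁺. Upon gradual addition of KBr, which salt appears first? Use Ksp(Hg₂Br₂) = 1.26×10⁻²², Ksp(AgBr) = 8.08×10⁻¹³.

A salt starts to precipitate once the ion product Q reaches its Ksp.
For Hg₂Br₂: [Br⁻] = (Ksp/[Hg₂²⁺])^(1/2) = 1.02×10⁻¹⁰ mol L⁻¹
For AgBr: [Br⁻] = (Ksp/[Ag⁺]) = 2.77×10⁻¹¹ mol L⁻¹
The smaller threshold [Br⁻] is reached first, so AgBr precipitates first.

AgBr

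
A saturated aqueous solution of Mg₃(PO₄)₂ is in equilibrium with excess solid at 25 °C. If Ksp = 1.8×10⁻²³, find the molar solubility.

Mg₃(PO₄)₂(s) ⇌ 3 Mg²⁺(aq) + 2 PO₄³⁻(aq)
Let s be the molar solubility. Then [Mg²⁺] = 3s and [PO₄³⁻] = 2s.
Ksp = [Mg²⁺]^3[PO₄³⁻]^2 = (3s)^3 · (2s)^2 = 108s^5
108s^5 = 1.8×10⁻²³  ⇒  s^5 = 1.7×10⁻²⁵
s = 1.1×10⁻⁵ M

1.1×10⁻⁵ M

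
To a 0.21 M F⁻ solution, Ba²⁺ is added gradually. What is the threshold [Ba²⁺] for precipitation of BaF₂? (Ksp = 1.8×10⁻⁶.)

4.1×10⁻⁵ M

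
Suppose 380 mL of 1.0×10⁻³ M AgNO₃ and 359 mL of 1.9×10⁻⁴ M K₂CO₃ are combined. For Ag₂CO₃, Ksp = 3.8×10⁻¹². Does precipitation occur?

Yes

Total volume after mixing = 380 + 359 = 739 mL.
[Ag⁺] = (1.0×10⁻³)(380)/739 = 5.1×10⁻⁴ M
[CO₃²⁻] = (1.9×10⁻⁴)(359)/739 = 9.2×10⁻⁵ M
Q = [Ag⁺]^2[CO₃²⁻] = 2.4×10⁻¹¹
Since Q (2.4×10⁻¹¹) exceeds Ksp (3.8×10⁻¹²), Ag₂CO₃ will precipitate.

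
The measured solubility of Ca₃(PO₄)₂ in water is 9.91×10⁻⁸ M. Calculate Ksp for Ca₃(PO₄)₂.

Ksp = 1.03×10⁻³³

Ca₃(PO₄)₂(s) ⇌ 3 Ca²⁺(aq) + 2 PO₄³⁻(aq)
With molar solubility s: [Ca²⁺] = 3s, [PO₄³⁻] = 2s.
Ksp = [Ca²⁺]^3[PO₄³⁻]^2 = (3s)^3 · (2s)^2 = 108s^5
Ksp = 108 × (9.91×10⁻⁸)^5 = 1.03×10⁻³³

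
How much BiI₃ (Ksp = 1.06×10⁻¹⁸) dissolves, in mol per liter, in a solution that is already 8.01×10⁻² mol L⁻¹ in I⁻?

2.06×10⁻¹⁵ M

BiI₃(s) ⇌ Bi³⁺(aq) + 3 I⁻(aq)
With I⁻ already at 8.01×10⁻² mol L⁻¹ and s small, take [I⁻] ≈ 8.01×10⁻² mol L⁻¹ and [Bi³⁺] = s.
Ksp = [Bi³⁺][I⁻]^3 = s(8.01×10⁻²)^3
s = 1.06×10⁻¹⁸ / (8.01×10⁻²)^3 = 2.06×10⁻¹⁵
s = 2.06×10⁻¹⁵ mol L⁻¹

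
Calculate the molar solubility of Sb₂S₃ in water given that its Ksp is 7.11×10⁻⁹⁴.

Sb₂S₃(s) ⇌ 2 Sb³⁺(aq) + 3 S²⁻(aq)
If s mol/L of Sb₂S₃ dissolves, [Sb³⁺] = 2s and [S²⁻] = 3s.
Ksp = [Sb³⁺]^2[S²⁻]^3 = (2s)^2 · (3s)^3 = 108s^5
108s^5 = 7.11×10⁻⁹⁴  ⇒  s^5 = 6.58×10⁻⁹⁶
s = (6.58×10⁻⁹⁶)^(1/5) = 9.20×10⁻²⁰ M

9.20×10⁻²⁰ M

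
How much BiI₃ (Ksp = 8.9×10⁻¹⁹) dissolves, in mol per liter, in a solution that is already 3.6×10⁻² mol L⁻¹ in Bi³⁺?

BiI₃(s) ⇌ Bi³⁺(aq) + 3 I⁻(aq)
The solution already contains Bi³⁺ at 3.6×10⁻² mol L⁻¹. Let s be the molar solubility of BiI₃.
[Bi³⁺] ≈ 3.6×10⁻² mol L⁻¹ (common ion dominates); [I⁻] = 3s.
Ksp = [Bi³⁺][I⁻]^3 = (3.6×10⁻²)(3s)^3
(3s)^3 = 8.9×10⁻¹⁹ / (3.6×10⁻²) = 2.5×10⁻¹⁷
s = 9.7×10⁻⁷ mol L⁻¹

9.7×10⁻⁷ M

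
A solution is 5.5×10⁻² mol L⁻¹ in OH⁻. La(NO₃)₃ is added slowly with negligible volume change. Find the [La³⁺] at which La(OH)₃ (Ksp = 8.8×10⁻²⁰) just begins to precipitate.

5.3×10⁻¹⁶ M

Precipitation begins when Q = Ksp.
La(OH)₃(s) ⇌ La³⁺(aq) + 3 OH⁻(aq)
Ksp = [La³⁺][OH⁻]^3 = [La³⁺](5.5×10⁻²)^3
[La³⁺] = 8.8×10⁻²⁰ / (5.5×10⁻²)^3 = 5.3×10⁻¹⁶
[La³⁺] = 5.3×10⁻¹⁶ mol L⁻¹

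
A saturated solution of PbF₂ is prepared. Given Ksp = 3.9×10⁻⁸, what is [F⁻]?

PbF₂(s) ⇌ Pb²⁺(aq) + 2 F⁻(aq)
With molar solubility s: [Pb²⁺] = s, [F⁻] = 2s.
Ksp = [Pb²⁺][F⁻]^2 = s · (2s)^2 = 4s^3 = 3.9×10⁻⁸
s = 2.1×10⁻³ mol/L
[F⁻] = 2s = 4.3×10⁻³ mol/L

4.3×10⁻³ M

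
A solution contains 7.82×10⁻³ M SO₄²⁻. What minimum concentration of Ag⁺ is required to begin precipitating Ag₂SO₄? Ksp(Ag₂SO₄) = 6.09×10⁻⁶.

A salt starts to precipitate once the ion product Q reaches its Ksp.
Ag₂SO₄(s) ⇌ 2 Ag⁺(aq) + SO₄²⁻(aq)
Ksp = [Ag⁺]^2[SO₄²⁻] = [Ag⁺]^2(7.82×10⁻³)
[Ag⁺]^2 = 6.09×10⁻⁶ / (7.82×10⁻³) = 7.79×10⁻⁴
[Ag⁺] = 2.79×10⁻² M

2.79×10⁻² M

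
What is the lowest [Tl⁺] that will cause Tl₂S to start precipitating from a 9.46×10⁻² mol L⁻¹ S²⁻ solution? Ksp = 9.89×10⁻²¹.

3.23×10⁻¹⁰ M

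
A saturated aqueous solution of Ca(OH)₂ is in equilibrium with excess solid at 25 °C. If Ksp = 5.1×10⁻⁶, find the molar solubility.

Ca(OH)₂(s) ⇌ Ca²⁺(aq) + 2 OH⁻(aq)
If s mol/L of Ca(OH)₂ dissolves, [Ca²⁺] = s and [OH⁻] = 2s.
Ksp = [Ca²⁺][OH⁻]^2 = s · (2s)^2 = 4s^3
4s^3 = 5.1×10⁻⁶  ⇒  s^3 = 1.3×10⁻⁶
s = 1.1×10⁻² M

1.1×10⁻² M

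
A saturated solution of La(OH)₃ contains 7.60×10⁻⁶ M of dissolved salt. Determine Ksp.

Ksp = 9.01×10⁻²⁰

La(OH)₃(s) ⇌ La³⁺(aq) + 3 OH⁻(aq)
Let s be the molar solubility. Then [La³⁺] = s and [OH⁻] = 3s.
Ksp = [La³⁺][OH⁻]^3 = s · (3s)^3 = 27s^4
Ksp = 27 × (7.60×10⁻⁶)^4 = 9.01×10⁻²⁰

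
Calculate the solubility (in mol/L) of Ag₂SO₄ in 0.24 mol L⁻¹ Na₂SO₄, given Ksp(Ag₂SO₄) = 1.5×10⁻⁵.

Ag₂SO₄(s) ⇌ 2 Ag⁺(aq) + SO₄²⁻(aq)
Let s be the solubility of Ag₂SO₄ here. The common ion gives [SO₄²⁻] ≈ 0.24 mol L⁻¹, and [Ag⁺] = 2s.
Ksp = [Ag⁺]^2[SO₄²⁻] = (2s)^2(0.24)
(2s)^2 = 1.5×10⁻⁵ / (0.24) = 6.3×10⁻⁵
s = 4.0×10⁻³ mol L⁻¹

4.0×10⁻³ M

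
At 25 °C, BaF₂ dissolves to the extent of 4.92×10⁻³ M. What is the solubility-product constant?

Ksp = 4.76×10⁻⁷

BaF₂(s) ⇌ Ba²⁺(aq) + 2 F⁻(aq)
With molar solubility s: [Ba²⁺] = s, [F⁻] = 2s.
Ksp = [Ba²⁺][F⁻]^2 = s · (2s)^2 = 4s^3
Ksp = 4 × (4.92×10⁻³)^3 = 4.76×10⁻⁷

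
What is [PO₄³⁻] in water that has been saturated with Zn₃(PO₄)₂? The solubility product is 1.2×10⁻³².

3.2×10⁻⁷ M

Zn₃(PO₄)₂(s) ⇌ 3 Zn²⁺(aq) + 2 PO₄³⁻(aq)
With molar solubility s: [Zn²⁺] = 3s, [PO₄³⁻] = 2s.
Ksp = [Zn²⁺]^3[PO₄³⁻]^2 = (3s)^3 · (2s)^2 = 108s^5 = 1.2×10⁻³²
s = 1.6×10⁻⁷ mol L⁻¹
[PO₄³⁻] = 2s = 3.2×10⁻⁷ mol L⁻¹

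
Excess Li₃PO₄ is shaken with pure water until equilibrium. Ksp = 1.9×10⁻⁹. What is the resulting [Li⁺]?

Li₃PO₄(s) ⇌ 3 Li⁺(aq) + PO₄³⁻(aq)
With molar solubility s: [Li⁺] = 3s, [PO₄³⁻] = s.
Ksp = [Li⁺]^3[PO₄³⁻] = (3s)^3 · s = 27s^4 = 1.9×10⁻⁹
s = 2.9×10⁻³ mol L⁻¹
[Li⁺] = 3s = 8.7×10⁻³ mol L⁻¹

8.7×10⁻³ M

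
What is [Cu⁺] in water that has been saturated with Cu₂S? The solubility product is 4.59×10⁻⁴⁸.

Cu₂S(s) ⇌ 2 Cu⁺(aq) + S²⁻(aq)
If s mol/L of Cu₂S dissolves, [Cu⁺] = 2s and [S²⁻] = s.
Ksp = [Cu⁺]^2[S²⁻] = (2s)^2 · s = 4s^3 = 4.59×10⁻⁴⁸
s = 1.05×10⁻¹⁶ mol/L
[Cu⁺] = 2s = 2.09×10⁻¹⁶ mol/L

2.09×10⁻¹⁶ M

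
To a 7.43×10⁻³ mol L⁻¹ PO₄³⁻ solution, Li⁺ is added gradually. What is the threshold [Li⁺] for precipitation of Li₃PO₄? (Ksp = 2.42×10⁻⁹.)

6.88×10⁻³ M

Each salt precipitates once Q = Ksp for that salt.
Li₃PO₄(s) ⇌ 3 Li⁺(aq) + PO₄³⁻(aq)
Ksp = [Li⁺]^3[PO₄³⁻] = [Li⁺]^3(7.43×10⁻³)
[Li⁺]^3 = 2.42×10⁻⁹ / (7.43×10⁻³) = 3.26×10⁻⁷
[Li⁺] = 6.88×10⁻³ mol L⁻¹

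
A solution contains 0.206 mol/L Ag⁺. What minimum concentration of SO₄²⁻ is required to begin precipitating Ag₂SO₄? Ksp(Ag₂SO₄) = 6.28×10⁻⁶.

1.48×10⁻⁴ M

Each salt precipitates once Q = Ksp for that salt.
Ag₂SO₄(s) ⇌ 2 Ag⁺(aq) + SO₄²⁻(aq)
Ksp = [Ag⁺]^2[SO₄²⁻] = [SO₄²⁻](0.206)^2
[SO₄²⁻] = 6.28×10⁻⁶ / (0.206)^2 = 1.48×10⁻⁴
[SO₄²⁻] = 1.48×10⁻⁴ mol/L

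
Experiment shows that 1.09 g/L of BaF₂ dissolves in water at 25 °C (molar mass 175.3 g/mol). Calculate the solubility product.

Ksp = 9.62×10⁻⁷

Molar solubility s = (1.09 g/L) / (175.3 g/mol) = 6.2179×10⁻³ mol/L
BaF₂(s) ⇌ Ba²⁺(aq) + 2 F⁻(aq)
If s mol/L of BaF₂ dissolves, [Ba²⁺] = s and [F⁻] = 2s.
Ksp = [Ba²⁺][F⁻]^2 = s · (2s)^2 = 4s^3
Ksp = 4 × (6.2179×10⁻³)^3 = 9.62×10⁻⁷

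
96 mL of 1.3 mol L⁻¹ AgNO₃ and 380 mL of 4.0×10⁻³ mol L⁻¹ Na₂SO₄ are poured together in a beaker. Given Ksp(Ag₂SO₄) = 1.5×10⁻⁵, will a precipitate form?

Yes

Total volume after mixing = 96 + 380 = 476 mL.
[Ag⁺] = (1.3)(96)/476 = 0.26 mol L⁻¹
[SO₄²⁻] = (4.0×10⁻³)(380)/476 = 3.2×10⁻³ mol L⁻¹
Q = [Ag⁺]^2[SO₄²⁻] = 2.2×10⁻⁴
Since Q (2.2×10⁻⁴) exceeds Ksp (1.5×10⁻⁵), Ag₂SO₄ will precipitate.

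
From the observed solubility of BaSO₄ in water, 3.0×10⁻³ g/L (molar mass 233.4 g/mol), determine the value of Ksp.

s = (3.0×10⁻³ g L⁻¹)/(233.4 g mol⁻¹) = 1.285×10⁻⁵ M
BaSO₄(s) ⇌ Ba²⁺(aq) + SO₄²⁻(aq)
For each mole of BaSO₄ that dissolves per liter, [Ba²⁺] = s and [SO₄²⁻] = s; let s denote this solubility.
Ksp = [Ba²⁺][SO₄²⁻] = s · s = s^2
Ksp = (1.285×10⁻⁵)^2 = 1.7×10⁻¹⁰

Ksp = 1.7×10⁻¹⁰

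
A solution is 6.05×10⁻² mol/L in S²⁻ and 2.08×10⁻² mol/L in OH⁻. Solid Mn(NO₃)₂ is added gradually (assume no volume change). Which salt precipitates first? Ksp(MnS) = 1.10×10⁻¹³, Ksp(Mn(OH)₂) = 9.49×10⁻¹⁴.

MnS

Precipitation begins when Q = Ksp.
For MnS: [Mn²⁺] = (Ksp/[S²⁻]) = 1.82×10⁻¹² mol/L
For Mn(OH)₂: [Mn²⁺] = (Ksp/[OH⁻]^2) = 2.19×10⁻¹⁰ mol/L
MnS requires the lower [Mn²⁺], so it precipitates first.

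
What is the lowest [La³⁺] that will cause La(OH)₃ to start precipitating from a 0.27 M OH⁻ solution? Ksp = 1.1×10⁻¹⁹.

Each salt precipitates once Q = Ksp for that salt.
La(OH)₃(s) ⇌ La³⁺(aq) + 3 OH⁻(aq)
Ksp = [La³⁺][OH⁻]^3 = [La³⁺](0.27)^3
[La³⁺] = 1.1×10⁻¹⁹ / (0.27)^3 = 5.6×10⁻¹⁸
[La³⁺] = 5.6×10⁻¹⁸ M

5.6×10⁻¹⁸ M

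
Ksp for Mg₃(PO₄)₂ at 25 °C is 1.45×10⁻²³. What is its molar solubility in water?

1.06×10⁻⁵ M

Mg₃(PO₄)₂(s) ⇌ 3 Mg²⁺(aq) + 2 PO₄³⁻(aq)
Let s be the molar solubility. Then [Mg²⁺] = 3s and [PO₄³⁻] = 2s.
Ksp = [Mg²⁺]^3[PO₄³⁻]^2 = (3s)^3 · (2s)^2 = 108s^5
108s^5 = 1.45×10⁻²³  ⇒  s^5 = 1.34×10⁻²⁵
s = 1.06×10⁻⁵ mol L⁻¹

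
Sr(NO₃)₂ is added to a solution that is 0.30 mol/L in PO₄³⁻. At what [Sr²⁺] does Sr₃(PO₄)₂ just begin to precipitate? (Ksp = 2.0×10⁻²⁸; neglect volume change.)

Precipitation of each salt begins when its ion product equals Ksp.
Sr₃(PO₄)₂(s) ⇌ 3 Sr²⁺(aq) + 2 PO₄³⁻(aq)
Ksp = [Sr²⁺]^3[PO₄³⁻]^2 = [Sr²⁺]^3(0.30)^2
[Sr²⁺]^3 = 2.0×10⁻²⁸ / (0.30)^2 = 2.2×10⁻²⁷
[Sr²⁺] = 1.3×10⁻⁹ mol/L

1.3×10⁻⁹ M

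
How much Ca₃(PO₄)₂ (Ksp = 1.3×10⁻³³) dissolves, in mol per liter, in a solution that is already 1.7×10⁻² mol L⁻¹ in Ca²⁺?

Ca₃(PO₄)₂(s) ⇌ 3 Ca²⁺(aq) + 2 PO₄³⁻(aq)
Ca²⁺ is already present at 1.7×10⁻² mol L⁻¹. If s mol/L of Ca₃(PO₄)₂ dissolves, [PO₄³⁻] = 2s while [Ca²⁺] ≈ 1.7×10⁻² mol L⁻¹.
Ksp = [Ca²⁺]^3[PO₄³⁻]^2 = (1.7×10⁻²)^3(2s)^2
(2s)^2 = 1.3×10⁻³³ / (1.7×10⁻²)^3 = 2.6×10⁻²⁸
s = 8.1×10⁻¹⁵ mol L⁻¹

8.1×10⁻¹⁵ M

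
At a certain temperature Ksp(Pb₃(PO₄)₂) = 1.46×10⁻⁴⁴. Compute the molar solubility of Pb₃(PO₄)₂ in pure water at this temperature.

6.70×10⁻¹⁰ M

Pb₃(PO₄)₂(s) ⇌ 3 Pb²⁺(aq) + 2 PO₄³⁻(aq)
If s mol/L of Pb₃(PO₄)₂ dissolves, [Pb²⁺] = 3s and [PO₄³⁻] = 2s.
Ksp = [Pb²⁺]^3[PO₄³⁻]^2 = (3s)^3 · (2s)^2 = 108s^5
108s^5 = 1.46×10⁻⁴⁴  ⇒  s^5 = 1.35×10⁻⁴⁶
Taking the 5th root, s = 6.70×10⁻¹⁰ mol/L.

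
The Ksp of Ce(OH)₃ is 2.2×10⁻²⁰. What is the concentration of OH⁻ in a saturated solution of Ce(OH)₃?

1.6×10⁻⁵ M

Ce(OH)₃(s) ⇌ Ce³⁺(aq) + 3 OH⁻(aq)
For each mole of Ce(OH)₃ that dissolves per liter, [Ce³⁺] = s and [OH⁻] = 3s; let s denote this solubility.
Ksp = [Ce³⁺][OH⁻]^3 = s · (3s)^3 = 27s^4 = 2.2×10⁻²⁰
s = 5.3×10⁻⁶ M
[OH⁻] = 3s = 1.6×10⁻⁵ M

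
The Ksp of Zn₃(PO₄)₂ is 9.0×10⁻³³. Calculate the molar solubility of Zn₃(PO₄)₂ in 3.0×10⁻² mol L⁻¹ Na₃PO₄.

7.2×10⁻¹¹ M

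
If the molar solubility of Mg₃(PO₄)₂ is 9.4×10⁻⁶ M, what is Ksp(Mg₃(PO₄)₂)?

Mg₃(PO₄)₂(s) ⇌ 3 Mg²⁺(aq) + 2 PO₄³⁻(aq)
For each mole of Mg₃(PO₄)₂ that dissolves per liter, [Mg²⁺] = 3s and [PO₄³⁻] = 2s; let s denote this solubility.
Ksp = [Mg²⁺]^3[PO₄³⁻]^2 = (3s)^3 · (2s)^2 = 108s^5
Ksp = 108 × (9.4×10⁻⁶)^5 = 7.9×10⁻²⁴

Ksp = 7.9×10⁻²⁴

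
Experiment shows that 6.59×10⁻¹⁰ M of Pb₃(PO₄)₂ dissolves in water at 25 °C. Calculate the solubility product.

Ksp = 1.34×10⁻⁴⁴

Pb₃(PO₄)₂(s) ⇌ 3 Pb²⁺(aq) + 2 PO₄³⁻(aq)
If s mol/L of Pb₃(PO₄)₂ dissolves, [Pb²⁺] = 3s and [PO₄³⁻] = 2s.
Ksp = [Pb²⁺]^3[PO₄³⁻]^2 = (3s)^3 · (2s)^2 = 108s^5
Ksp = 108 × (6.59×10⁻¹⁰)^5 = 1.34×10⁻⁴⁴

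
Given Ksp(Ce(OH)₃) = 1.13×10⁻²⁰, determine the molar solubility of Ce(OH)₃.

Ce(OH)₃(s) ⇌ Ce³⁺(aq) + 3 OH⁻(aq)
If s mol/L of Ce(OH)₃ dissolves, [Ce³⁺] = s and [OH⁻] = 3s.
Ksp = [Ce³⁺][OH⁻]^3 = s · (3s)^3 = 27s^4
27s^4 = 1.13×10⁻²⁰  ⇒  s^4 = 4.19×10⁻²²
Taking the 4th root, s = 4.52×10⁻⁶ M.

4.52×10⁻⁶ M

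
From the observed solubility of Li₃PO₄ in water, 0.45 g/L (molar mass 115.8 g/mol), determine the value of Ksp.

Ksp = 6.2×10⁻⁹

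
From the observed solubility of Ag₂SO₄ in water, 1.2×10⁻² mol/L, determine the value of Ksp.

Ag₂SO₄(s) ⇌ 2 Ag⁺(aq) + SO₄²⁻(aq)
Let s be the molar solubility. Then [Ag⁺] = 2s and [SO₄²⁻] = s.
Ksp = [Ag⁺]^2[SO₄²⁻] = (2s)^2 · s = 4s^3
Ksp = 4 × (1.2×10⁻²)^3 = 6.9×10⁻⁶

Ksp = 6.9×10⁻⁶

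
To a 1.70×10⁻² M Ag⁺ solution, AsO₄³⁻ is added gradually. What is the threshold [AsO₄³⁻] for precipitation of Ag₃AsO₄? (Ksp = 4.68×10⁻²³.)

9.53×10⁻¹⁸ M

Precipitation of each salt begins when its ion product equals Ksp.
Ag₃AsO₄(s) ⇌ 3 Ag⁺(aq) + AsO₄³⁻(aq)
Ksp = [Ag⁺]^3[AsO₄³⁻] = [AsO₄³⁻](1.70×10⁻²)^3
[AsO₄³⁻] = 4.68×10⁻²³ / (1.70×10⁻²)^3 = 9.53×10⁻¹⁸
[AsO₄³⁻] = 9.53×10⁻¹⁸ M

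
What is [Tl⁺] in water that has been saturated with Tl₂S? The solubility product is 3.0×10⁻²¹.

Tl₂S(s) ⇌ 2 Tl⁺(aq) + S²⁻(aq)
With molar solubility s: [Tl⁺] = 2s, [S²⁻] = s.
Ksp = [Tl⁺]^2[S²⁻] = (2s)^2 · s = 4s^3 = 3.0×10⁻²¹
s = 9.1×10⁻⁸ mol L⁻¹
[Tl⁺] = 2s = 1.8×10⁻⁷ mol L⁻¹

1.8×10⁻⁷ M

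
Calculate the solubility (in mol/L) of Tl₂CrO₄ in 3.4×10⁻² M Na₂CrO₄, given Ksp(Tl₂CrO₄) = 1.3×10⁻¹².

Tl₂CrO₄(s) ⇌ 2 Tl⁺(aq) + CrO₄²⁻(aq)
CrO₄²⁻ is already present at 3.4×10⁻² M. If s mol/L of Tl₂CrO₄ dissolves, [Tl⁺] = 2s while [CrO₄²⁻] ≈ 3.4×10⁻² M.
Ksp = [Tl⁺]^2[CrO₄²⁻] = (2s)^2(3.4×10⁻²)
(2s)^2 = 1.3×10⁻¹² / (3.4×10⁻²) = 3.8×10⁻¹¹
s = 3.1×10⁻⁶ M

3.1×10⁻⁶ M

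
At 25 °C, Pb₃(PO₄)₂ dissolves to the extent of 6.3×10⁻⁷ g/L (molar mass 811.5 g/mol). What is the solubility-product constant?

Convert to molarity: s = 6.3×10⁻⁷ / 811.5 = 7.763×10⁻¹⁰ mol/L
Pb₃(PO₄)₂(s) ⇌ 3 Pb²⁺(aq) + 2 PO₄³⁻(aq)
Let s be the molar solubility. Then [Pb²⁺] = 3s and [PO₄³⁻] = 2s.
Ksp = [Pb²⁺]^3[PO₄³⁻]^2 = (3s)^3 · (2s)^2 = 108s^5
Ksp = 108 × (7.763×10⁻¹⁰)^5 = 3.0×10⁻⁴⁴

Ksp = 3.0×10⁻⁴⁴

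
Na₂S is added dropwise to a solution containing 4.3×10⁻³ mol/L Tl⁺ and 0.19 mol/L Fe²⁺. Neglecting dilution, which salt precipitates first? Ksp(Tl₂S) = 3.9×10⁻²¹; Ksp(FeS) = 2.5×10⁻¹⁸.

FeS

A salt starts to precipitate once the ion product Q reaches its Ksp.
For Tl₂S: [S²⁻] = (Ksp/[Tl⁺]^2) = 2.1×10⁻¹⁶ mol/L
For FeS: [S²⁻] = (Ksp/[Fe²⁺]) = 1.3×10⁻¹⁷ mol/L
Since FeS needs less S²⁻ to reach saturation, it precipitates first.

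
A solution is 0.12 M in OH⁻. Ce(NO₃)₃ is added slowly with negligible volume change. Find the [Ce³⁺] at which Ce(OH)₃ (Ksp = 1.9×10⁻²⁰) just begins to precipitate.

1.1×10⁻¹⁷ M

Precipitation of each salt begins when its ion product equals Ksp.
Ce(OH)₃(s) ⇌ Ce³⁺(aq) + 3 OH⁻(aq)
Ksp = [Ce³⁺][OH⁻]^3 = [Ce³⁺](0.12)^3
[Ce³⁺] = 1.9×10⁻²⁰ / (0.12)^3 = 1.1×10⁻¹⁷
[Ce³⁺] = 1.1×10⁻¹⁷ M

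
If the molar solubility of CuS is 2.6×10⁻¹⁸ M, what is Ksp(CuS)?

Ksp = 6.8×10⁻³⁶

CuS(s) ⇌ Cu²⁺(aq) + S²⁻(aq)
With molar solubility s: [Cu²⁺] = s, [S²⁻] = s.
Ksp = [Cu²⁺][S²⁻] = s · s = s^2
Ksp = (2.6×10⁻¹⁸)^2 = 6.8×10⁻³⁶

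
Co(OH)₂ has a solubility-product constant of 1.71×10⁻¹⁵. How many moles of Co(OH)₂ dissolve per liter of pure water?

7.53×10⁻⁶ M

Co(OH)₂(s) ⇌ Co²⁺(aq) + 2 OH⁻(aq)
Call the molar solubility s, so that [Co²⁺] = s and [OH⁻] = 2s.
Ksp = [Co²⁺][OH⁻]^2 = s · (2s)^2 = 4s^3
4s^3 = 1.71×10⁻¹⁵  ⇒  s^3 = 4.28×10⁻¹⁶
Taking the 3rd root, s = 7.53×10⁻⁶ mol/L.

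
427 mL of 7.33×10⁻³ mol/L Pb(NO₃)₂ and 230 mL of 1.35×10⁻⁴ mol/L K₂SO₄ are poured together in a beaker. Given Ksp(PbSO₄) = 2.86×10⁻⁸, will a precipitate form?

After mixing, V = 427 mL + 230 mL = 657 mL.
[Pb²⁺] = (7.33×10⁻³)(427)/657 = 4.76×10⁻³ mol/L
[SO₄²⁻] = (1.35×10⁻⁴)(230)/657 = 4.73×10⁻⁵ mol/L
Q = [Pb²⁺][SO₄²⁻] = 2.25×10⁻⁷
Since Q (2.25×10⁻⁷) exceeds Ksp (2.86×10⁻⁸), PbSO₄ will precipitate.

Yes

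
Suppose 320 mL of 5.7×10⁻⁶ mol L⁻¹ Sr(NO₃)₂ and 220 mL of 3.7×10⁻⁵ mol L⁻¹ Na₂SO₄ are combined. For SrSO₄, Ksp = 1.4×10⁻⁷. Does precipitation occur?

No

Total volume after mixing = 320 + 220 = 540 mL.
[Sr²⁺] = (5.7×10⁻⁶)(320)/540 = 3.4×10⁻⁶ mol L⁻¹
[SO₄²⁻] = (3.7×10⁻⁵)(220)/540 = 1.5×10⁻⁵ mol L⁻¹
Q = [Sr²⁺][SO₄²⁻] = 5.1×10⁻¹¹
Q = 5.1×10⁻¹¹ < Ksp = 1.4×10⁻⁷, so the solution is unsaturated and no precipitate forms.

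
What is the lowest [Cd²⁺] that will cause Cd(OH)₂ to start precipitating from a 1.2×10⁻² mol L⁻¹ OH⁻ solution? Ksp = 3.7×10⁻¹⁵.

2.6×10⁻¹¹ M

Precipitation begins when Q = Ksp.
Cd(OH)₂(s) ⇌ Cd²⁺(aq) + 2 OH⁻(aq)
Ksp = [Cd²⁺][OH⁻]^2 = [Cd²⁺](1.2×10⁻²)^2
[Cd²⁺] = 3.7×10⁻¹⁵ / (1.2×10⁻²)^2 = 2.6×10⁻¹¹
[Cd²⁺] = 2.6×10⁻¹¹ mol L⁻¹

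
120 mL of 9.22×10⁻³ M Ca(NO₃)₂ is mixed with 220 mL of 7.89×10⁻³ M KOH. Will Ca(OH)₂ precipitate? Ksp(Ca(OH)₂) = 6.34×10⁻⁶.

No

After mixing, V = 120 mL + 220 mL = 340 mL.
[Ca²⁺] = (9.22×10⁻³)(120)/340 = 3.25×10⁻³ M
[OH⁻] = (7.89×10⁻³)(220)/340 = 5.11×10⁻³ M
Q = [Ca²⁺][OH⁻]^2 = 8.48×10⁻⁸
Since Q (8.48×10⁻⁸) is less than Ksp (6.34×10⁻⁶), no Ca(OH)₂ precipitates.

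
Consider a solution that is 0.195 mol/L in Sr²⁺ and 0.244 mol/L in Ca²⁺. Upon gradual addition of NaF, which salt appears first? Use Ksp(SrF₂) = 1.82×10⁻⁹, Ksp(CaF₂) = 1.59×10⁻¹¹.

The threshold for precipitation is Q = Ksp.
For SrF₂: [F⁻] = (Ksp/[Sr²⁺])^(1/2) = 9.66×10⁻⁵ mol/L
For CaF₂: [F⁻] = (Ksp/[Ca²⁺])^(1/2) = 8.07×10⁻⁶ mol/L
The smaller threshold [F⁻] is reached first, so CaF₂ precipitates first.

CaF₂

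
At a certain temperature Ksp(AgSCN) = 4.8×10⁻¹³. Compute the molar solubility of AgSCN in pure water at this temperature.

AgSCN(s) ⇌ Ag⁺(aq) + SCN⁻(aq)
Call the molar solubility s, so that [Ag⁺] = s and [SCN⁻] = s.
Ksp = [Ag⁺][SCN⁻] = s · s = s^2
s^2 = 4.8×10⁻¹³
s = (4.8×10⁻¹³)^(1/2) = 6.9×10⁻⁷ mol/L

6.9×10⁻⁷ M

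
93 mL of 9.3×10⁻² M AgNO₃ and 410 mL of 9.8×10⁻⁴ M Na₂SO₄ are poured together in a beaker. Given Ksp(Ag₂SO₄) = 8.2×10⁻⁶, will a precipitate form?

The combined volume is 503 mL.
[Ag⁺] = (9.3×10⁻²)(93)/503 = 1.7×10⁻² M
[SO₄²⁻] = (9.8×10⁻⁴)(410)/503 = 8.0×10⁻⁴ M
Q = [Ag⁺]^2[SO₄²⁻] = 2.4×10⁻⁷
Q = 2.4×10⁻⁷ < Ksp = 8.2×10⁻⁶, so the solution is unsaturated and no precipitate forms.

No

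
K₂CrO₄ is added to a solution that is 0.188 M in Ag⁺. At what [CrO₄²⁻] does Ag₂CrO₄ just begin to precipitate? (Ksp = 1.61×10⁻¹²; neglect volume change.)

4.56×10⁻¹¹ M

Each salt precipitates once Q = Ksp for that salt.
Ag₂CrO₄(s) ⇌ 2 Ag⁺(aq) + CrO₄²⁻(aq)
Ksp = [Ag⁺]^2[CrO₄²⁻] = [CrO₄²⁻](0.188)^2
[CrO₄²⁻] = 1.61×10⁻¹² / (0.188)^2 = 4.56×10⁻¹¹
[CrO₄²⁻] = 4.56×10⁻¹¹ M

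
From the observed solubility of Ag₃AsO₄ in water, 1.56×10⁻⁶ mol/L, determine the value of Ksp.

Ag₃AsO₄(s) ⇌ 3 Ag⁺(aq) + AsO₄³⁻(aq)
Let s be the molar solubility. Then [Ag⁺] = 3s and [AsO₄³⁻] = s.
Ksp = [Ag⁺]^3[AsO₄³⁻] = (3s)^3 · s = 27s^4
Ksp = 27 × (1.56×10⁻⁶)^4 = 1.60×10⁻²²

Ksp = 1.60×10⁻²²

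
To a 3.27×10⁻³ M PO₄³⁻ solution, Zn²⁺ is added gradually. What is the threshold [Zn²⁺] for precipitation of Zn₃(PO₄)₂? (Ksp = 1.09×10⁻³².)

Precipitation begins when Q = Ksp.
Zn₃(PO₄)₂(s) ⇌ 3 Zn²⁺(aq) + 2 PO₄³⁻(aq)
Ksp = [Zn²⁺]^3[PO₄³⁻]^2 = [Zn²⁺]^3(3.27×10⁻³)^2
[Zn²⁺]^3 = 1.09×10⁻³² / (3.27×10⁻³)^2 = 1.02×10⁻²⁷
[Zn²⁺] = 1.01×10⁻⁹ M

1.01×10⁻⁹ M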